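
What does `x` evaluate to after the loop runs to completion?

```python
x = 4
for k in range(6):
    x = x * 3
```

Let's trace through this code step by step.

Initialize: x = 4
Entering loop: for k in range(6):
After iteration 1: k = 0, x = 12
After iteration 2: k = 1, x = 36
After iteration 3: k = 2, x = 108
After iteration 4: k = 3, x = 324
After iteration 5: k = 4, x = 972
After iteration 6: k = 5, x = 2916
Loop ends.

Final answer: 2916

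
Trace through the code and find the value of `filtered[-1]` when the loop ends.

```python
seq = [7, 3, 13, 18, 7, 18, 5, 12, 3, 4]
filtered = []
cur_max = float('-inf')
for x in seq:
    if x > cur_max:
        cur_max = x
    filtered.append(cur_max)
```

Let's trace through this code step by step.

Initialize: seq = [7, 3, 13, 18, 7, 18, 5, 12, 3, 4]
Initialize: filtered = []
Initialize: cur_max = -inf
Entering loop: for x in seq:
After iteration 1: x = 7, filtered = [7], cur_max = 7
After iteration 2: x = 3, filtered = [7, 7], cur_max = 7
After iteration 3: x = 13, filtered = [7, 7, 13], cur_max = 13
After iteration 4: x = 18, filtered = [7, 7, 13, 18], cur_max = 18
After iteration 5: x = 7, filtered = [7, 7, 13, 18, 18], cur_max = 18
After iteration 6: x = 18, filtered = [7, 7, 13, 18, 18, 18], cur_max = 18
After iteration 7: x = 5, filtered = [7, 7, 13, 18, 18, 18, 18], cur_max = 18
After iteration 8: x = 12, filtered = [7, 7, 13, 18, 18, 18, 18, 18], cur_max = 18
After iteration 9: x = 3, filtered = [7, 7, 13, 18, 18, 18, 18, 18, 18], cur_max = 18
After iteration 10: x = 4, filtered = [7, 7, 13, 18, 18, 18, 18, 18, 18, 18], cur_max = 18
Loop ends.
filtered[-1] = 18

Final answer: 18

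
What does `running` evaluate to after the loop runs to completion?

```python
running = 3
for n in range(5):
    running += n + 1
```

Let's trace through this code step by step.

Initialize: running = 3
Entering loop: for n in range(5):
After iteration 1: n = 0, running = 4
After iteration 2: n = 1, running = 6
After iteration 3: n = 2, running = 9
After iteration 4: n = 3, running = 13
After iteration 5: n = 4, running = 18
Loop ends.

Final answer: 18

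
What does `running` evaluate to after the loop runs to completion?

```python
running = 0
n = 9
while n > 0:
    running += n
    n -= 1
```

Let's trace through this code step by step.

Initialize: running = 0
Initialize: n = 9
Entering loop: while n > 0:
After iteration 1: running = 9, n = 8
After iteration 2: running = 17, n = 7
After iteration 3: running = 24, n = 6
After iteration 4: running = 30, n = 5
After iteration 5: running = 35, n = 4
After iteration 6: running = 39, n = 3
After iteration 7: running = 42, n = 2
After iteration 8: running = 44, n = 1
After iteration 9: running = 45, n = 0
Loop ends.

Final answer: 45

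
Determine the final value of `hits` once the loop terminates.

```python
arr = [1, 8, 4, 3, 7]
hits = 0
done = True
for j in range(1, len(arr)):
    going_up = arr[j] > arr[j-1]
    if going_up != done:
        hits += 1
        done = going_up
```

Let's trace through this code step by step.

Initialize: arr = [1, 8, 4, 3, 7]
Initialize: hits = 0
Initialize: done = True
Entering loop: for j in range(1, len(arr)):
After iteration 1: j = 1, hits = 0, done = True, going_up = True
After iteration 2: j = 2, hits = 1, done = False, going_up = False
After iteration 3: j = 3, hits = 1, done = False, going_up = False
After iteration 4: j = 4, hits = 2, done = True, going_up = True
Loop ends.

Final answer: 2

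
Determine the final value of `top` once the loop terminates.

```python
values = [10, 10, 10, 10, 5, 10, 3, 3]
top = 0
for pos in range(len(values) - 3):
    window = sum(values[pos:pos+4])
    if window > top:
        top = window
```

Let's trace through this code step by step.

Initialize: values = [10, 10, 10, 10, 5, 10, 3, 3]
Initialize: top = 0
Entering loop: for pos in range(len(values) - 3):
After iteration 1: pos = 0, top = 40, window = 40
After iteration 2: pos = 1, top = 40, window = 35
After iteration 3: pos = 2, top = 40, window = 35
After iteration 4: pos = 3, top = 40, window = 28
After iteration 5: pos = 4, top = 40, window = 21
Loop ends.

Final answer: 40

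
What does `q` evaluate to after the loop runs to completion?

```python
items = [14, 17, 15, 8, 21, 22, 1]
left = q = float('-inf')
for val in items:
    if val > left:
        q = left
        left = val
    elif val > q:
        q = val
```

Let's trace through this code step by step.

Initialize: items = [14, 17, 15, 8, 21, 22, 1]
Initialize: left = -inf
Initialize: q = -inf
Entering loop: for val in items:
After iteration 1: val = 14, left = 14, q = -inf
After iteration 2: val = 17, left = 17, q = 14
After iteration 3: val = 15, left = 17, q = 15
After iteration 4: val = 8, left = 17, q = 15
After iteration 5: val = 21, left = 21, q = 17
After iteration 6: val = 22, left = 22, q = 21
After iteration 7: val = 1, left = 22, q = 21
Loop ends.

Final answer: 21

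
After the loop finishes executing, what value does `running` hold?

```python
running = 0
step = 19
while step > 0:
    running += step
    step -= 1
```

Let's trace through this code step by step.

Initialize: running = 0
Initialize: step = 19
Entering loop: while step > 0:
After iteration 1: running = 19, step = 18
After iteration 2: running = 37, step = 17
After iteration 3: running = 54, step = 16
After iteration 4: running = 70, step = 15
After iteration 5: running = 85, step = 14
After iteration 6: running = 99, step = 13
After iteration 7: running = 112, step = 12
After iteration 8: running = 124, step = 11
After iteration 9: running = 135, step = 10
After iteration 10: running = 145, step = 9
After iteration 11: running = 154, step = 8
After iteration 12: running = 162, step = 7
After iteration 13: running = 169, step = 6
After iteration 14: running = 175, step = 5
After iteration 15: running = 180, step = 4
After iteration 16: running = 184, step = 3
After iteration 17: running = 187, step = 2
After iteration 18: running = 189, step = 1
After iteration 19: running = 190, step = 0
Loop ends.

Final answer: 190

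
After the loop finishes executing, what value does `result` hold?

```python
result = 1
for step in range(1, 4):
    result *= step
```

Let's trace through this code step by step.

Initialize: result = 1
Entering loop: for step in range(1, 4):
After iteration 1: step = 1, result = 1
After iteration 2: step = 2, result = 2
After iteration 3: step = 3, result = 6
Loop ends.

Final answer: 6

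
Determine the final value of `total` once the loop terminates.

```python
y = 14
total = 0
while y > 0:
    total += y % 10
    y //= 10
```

Let's trace through this code step by step.

Initialize: y = 14
Initialize: total = 0
Entering loop: while y > 0:
After iteration 1: y = 1, total = 4
After iteration 2: y = 0, total = 5
Loop ends.

Final answer: 5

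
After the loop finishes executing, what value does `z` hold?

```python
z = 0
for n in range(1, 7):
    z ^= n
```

Let's trace through this code step by step.

Initialize: z = 0
Entering loop: for n in range(1, 7):
After iteration 1: n = 1, z = 1
After iteration 2: n = 2, z = 3
After iteration 3: n = 3, z = 0
After iteration 4: n = 4, z = 4
After iteration 5: n = 5, z = 1
After iteration 6: n = 6, z = 7
Loop ends.

Final answer: 7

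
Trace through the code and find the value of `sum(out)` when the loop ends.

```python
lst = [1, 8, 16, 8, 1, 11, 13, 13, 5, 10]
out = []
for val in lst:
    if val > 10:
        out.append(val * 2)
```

Let's trace through this code step by step.

Initialize: lst = [1, 8, 16, 8, 1, 11, 13, 13, 5, 10]
Initialize: out = []
Entering loop: for val in lst:
After iteration 1: val = 1, out = []
After iteration 2: val = 8, out = []
After iteration 3: val = 16, out = [32]
After iteration 4: val = 8, out = [32]
After iteration 5: val = 1, out = [32]
After iteration 6: val = 11, out = [32, 22]
After iteration 7: val = 13, out = [32, 22, 26]
After iteration 8: val = 13, out = [32, 22, 26, 26]
After iteration 9: val = 5, out = [32, 22, 26, 26]
After iteration 10: val = 10, out = [32, 22, 26, 26]
Loop ends.
sum(out) = 106

Final answer: 106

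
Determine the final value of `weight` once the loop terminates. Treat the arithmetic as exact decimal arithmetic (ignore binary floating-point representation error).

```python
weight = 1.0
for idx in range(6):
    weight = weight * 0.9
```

Let's trace through this code step by step.

Initialize: weight = 1.0
Entering loop: for idx in range(6):
After iteration 1: idx = 0, weight = 0.9
After iteration 2: idx = 1, weight = 0.81
After iteration 3: idx = 2, weight = 0.729
After iteration 4: idx = 3, weight = 0.6561
After iteration 5: idx = 4, weight = 0.59049
After iteration 6: idx = 5, weight = 0.531441
Loop ends.

Final answer: 0.531441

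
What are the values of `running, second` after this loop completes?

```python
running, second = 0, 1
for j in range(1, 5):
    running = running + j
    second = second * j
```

Let's trace through this code step by step.

Initialize: running = 0
Initialize: second = 1
Entering loop: for j in range(1, 5):
After iteration 1: j = 1, running = 1, second = 1
After iteration 2: j = 2, running = 3, second = 2
After iteration 3: j = 3, running = 6, second = 6
After iteration 4: j = 4, running = 10, second = 24
Loop ends.

Final answer: 10, 24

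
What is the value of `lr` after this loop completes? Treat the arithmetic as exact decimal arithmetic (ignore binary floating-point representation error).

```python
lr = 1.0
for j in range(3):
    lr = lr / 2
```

Let's trace through this code step by step.

Initialize: lr = 1.0
Entering loop: for j in range(3):
After iteration 1: j = 0, lr = 0.5
After iteration 2: j = 1, lr = 0.25
After iteration 3: j = 2, lr = 0.125
Loop ends.

Final answer: 0.125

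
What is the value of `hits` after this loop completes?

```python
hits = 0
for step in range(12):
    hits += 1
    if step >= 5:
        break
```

Let's trace through this code step by step.

Initialize: hits = 0
Entering loop: for step in range(12):
After iteration 1: step = 0, hits = 1
After iteration 2: step = 1, hits = 2
After iteration 3: step = 2, hits = 3
After iteration 4: step = 3, hits = 4
After iteration 5: step = 4, hits = 5
After iteration 6: step = 5, hits = 6
Loop ends.

Final answer: 6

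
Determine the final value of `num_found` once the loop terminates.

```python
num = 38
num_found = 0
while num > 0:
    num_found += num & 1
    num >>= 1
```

Let's trace through this code step by step.

Initialize: num = 38
Initialize: num_found = 0
Entering loop: while num > 0:
After iteration 1: num = 19, num_found = 0
After iteration 2: num = 9, num_found = 1
After iteration 3: num = 4, num_found = 2
After iteration 4: num = 2, num_found = 2
After iteration 5: num = 1, num_found = 2
After iteration 6: num = 0, num_found = 3
Loop ends.

Final answer: 3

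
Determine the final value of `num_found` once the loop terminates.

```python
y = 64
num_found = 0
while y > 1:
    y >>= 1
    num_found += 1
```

Let's trace through this code step by step.

Initialize: y = 64
Initialize: num_found = 0
Entering loop: while y > 1:
After iteration 1: y = 32, num_found = 1
After iteration 2: y = 16, num_found = 2
After iteration 3: y = 8, num_found = 3
After iteration 4: y = 4, num_found = 4
After iteration 5: y = 2, num_found = 5
After iteration 6: y = 1, num_found = 6
Loop ends.

Final answer: 6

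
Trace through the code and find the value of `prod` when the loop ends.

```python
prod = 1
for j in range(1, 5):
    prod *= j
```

Let's trace through this code step by step.

Initialize: prod = 1
Entering loop: for j in range(1, 5):
After iteration 1: j = 1, prod = 1
After iteration 2: j = 2, prod = 2
After iteration 3: j = 3, prod = 6
After iteration 4: j = 4, prod = 24
Loop ends.

Final answer: 24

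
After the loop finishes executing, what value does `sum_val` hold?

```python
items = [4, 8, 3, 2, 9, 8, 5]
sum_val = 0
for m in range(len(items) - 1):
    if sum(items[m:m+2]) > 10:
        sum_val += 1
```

Let's trace through this code step by step.

Initialize: items = [4, 8, 3, 2, 9, 8, 5]
Initialize: sum_val = 0
Entering loop: for m in range(len(items) - 1):
After iteration 1: m = 0, sum_val = 1
After iteration 2: m = 1, sum_val = 2
After iteration 3: m = 2, sum_val = 2
After iteration 4: m = 3, sum_val = 3
After iteration 5: m = 4, sum_val = 4
After iteration 6: m = 5, sum_val = 5
Loop ends.

Final answer: 5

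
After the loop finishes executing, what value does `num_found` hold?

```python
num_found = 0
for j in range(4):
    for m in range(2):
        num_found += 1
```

Let's trace through this code step by step.

Initialize: num_found = 0
Entering loop: for j in range(4):
After iteration 1: j = 0, num_found = 2
After iteration 2: j = 1, num_found = 4
After iteration 3: j = 2, num_found = 6
After iteration 4: j = 3, num_found = 8
Loop ends.

Final answer: 8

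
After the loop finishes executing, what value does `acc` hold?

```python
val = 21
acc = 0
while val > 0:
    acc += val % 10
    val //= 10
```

Let's trace through this code step by step.

Initialize: val = 21
Initialize: acc = 0
Entering loop: while val > 0:
After iteration 1: val = 2, acc = 1
After iteration 2: val = 0, acc = 3
Loop ends.

Final answer: 3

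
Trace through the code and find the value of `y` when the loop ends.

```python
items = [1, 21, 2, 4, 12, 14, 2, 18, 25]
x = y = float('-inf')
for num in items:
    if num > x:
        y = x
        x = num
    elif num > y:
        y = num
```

Let's trace through this code step by step.

Initialize: items = [1, 21, 2, 4, 12, 14, 2, 18, 25]
Initialize: x = -inf
Initialize: y = -inf
Entering loop: for num in items:
After iteration 1: num = 1, x = 1, y = -inf
After iteration 2: num = 21, x = 21, y = 1
After iteration 3: num = 2, x = 21, y = 2
After iteration 4: num = 4, x = 21, y = 4
After iteration 5: num = 12, x = 21, y = 12
After iteration 6: num = 14, x = 21, y = 14
After iteration 7: num = 2, x = 21, y = 14
After iteration 8: num = 18, x = 21, y = 18
After iteration 9: num = 25, x = 25, y = 21
Loop ends.

Final answer: 21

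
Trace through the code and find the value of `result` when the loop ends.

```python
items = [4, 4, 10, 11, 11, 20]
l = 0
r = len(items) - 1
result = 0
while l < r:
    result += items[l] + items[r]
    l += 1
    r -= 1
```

Let's trace through this code step by step.

Initialize: items = [4, 4, 10, 11, 11, 20]
Initialize: l = 0
Initialize: r = 5
Initialize: result = 0
Entering loop: while l < r:
After iteration 1: l = 1, r = 4, result = 24
After iteration 2: l = 2, r = 3, result = 39
After iteration 3: l = 3, r = 2, result = 60
Loop ends.

Final answer: 60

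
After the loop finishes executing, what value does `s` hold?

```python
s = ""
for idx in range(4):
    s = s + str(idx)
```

Let's trace through this code step by step.

Initialize: s = ''
Entering loop: for idx in range(4):
After iteration 1: idx = 0, s = '0'
After iteration 2: idx = 1, s = '01'
After iteration 3: idx = 2, s = '012'
After iteration 4: idx = 3, s = '0123'
Loop ends.

Final answer: '0123'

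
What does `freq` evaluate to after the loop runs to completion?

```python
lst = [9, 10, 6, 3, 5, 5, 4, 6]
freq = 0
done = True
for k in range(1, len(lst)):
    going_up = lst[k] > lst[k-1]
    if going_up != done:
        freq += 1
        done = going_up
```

Let's trace through this code step by step.

Initialize: lst = [9, 10, 6, 3, 5, 5, 4, 6]
Initialize: freq = 0
Initialize: done = True
Entering loop: for k in range(1, len(lst)):
After iteration 1: k = 1, freq = 0, done = True, going_up = True
After iteration 2: k = 2, freq = 1, done = False, going_up = False
After iteration 3: k = 3, freq = 1, done = False, going_up = False
After iteration 4: k = 4, freq = 2, done = True, going_up = True
After iteration 5: k = 5, freq = 3, done = False, going_up = False
After iteration 6: k = 6, freq = 3, done = False, going_up = False
After iteration 7: k = 7, freq = 4, done = True, going_up = True
Loop ends.

Final answer: 4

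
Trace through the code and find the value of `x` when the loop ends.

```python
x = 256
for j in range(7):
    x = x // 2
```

Let's trace through this code step by step.

Initialize: x = 256
Entering loop: for j in range(7):
After iteration 1: j = 0, x = 128
After iteration 2: j = 1, x = 64
After iteration 3: j = 2, x = 32
After iteration 4: j = 3, x = 16
After iteration 5: j = 4, x = 8
After iteration 6: j = 5, x = 4
After iteration 7: j = 6, x = 2
Loop ends.

Final answer: 2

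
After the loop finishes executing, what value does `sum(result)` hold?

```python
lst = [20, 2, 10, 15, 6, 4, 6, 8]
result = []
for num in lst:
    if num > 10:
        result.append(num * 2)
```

Let's trace through this code step by step.

Initialize: lst = [20, 2, 10, 15, 6, 4, 6, 8]
Initialize: result = []
Entering loop: for num in lst:
After iteration 1: num = 20, result = [40]
After iteration 2: num = 2, result = [40]
After iteration 3: num = 10, result = [40]
After iteration 4: num = 15, result = [40, 30]
After iteration 5: num = 6, result = [40, 30]
After iteration 6: num = 4, result = [40, 30]
After iteration 7: num = 6, result = [40, 30]
After iteration 8: num = 8, result = [40, 30]
Loop ends.
sum(result) = 70

Final answer: 70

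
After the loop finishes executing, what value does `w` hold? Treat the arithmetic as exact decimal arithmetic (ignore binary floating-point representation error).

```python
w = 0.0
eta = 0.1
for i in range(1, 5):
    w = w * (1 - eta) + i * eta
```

Let's trace through this code step by step.

Initialize: w = 0.0
Initialize: eta = 0.1
Entering loop: for i in range(1, 5):
After iteration 1: i = 1, w = 0.1
After iteration 2: i = 2, w = 0.29
After iteration 3: i = 3, w = 0.561
After iteration 4: i = 4, w = 0.9049
Loop ends.

Final answer: 0.9049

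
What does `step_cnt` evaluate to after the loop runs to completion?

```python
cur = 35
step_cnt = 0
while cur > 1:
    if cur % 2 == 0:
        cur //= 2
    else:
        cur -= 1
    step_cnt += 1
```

Let's trace through this code step by step.

Initialize: cur = 35
Initialize: step_cnt = 0
Entering loop: while cur > 1:
After iteration 1: cur = 34, step_cnt = 1
After iteration 2: cur = 17, step_cnt = 2
After iteration 3: cur = 16, step_cnt = 3
After iteration 4: cur = 8, step_cnt = 4
After iteration 5: cur = 4, step_cnt = 5
After iteration 6: cur = 2, step_cnt = 6
After iteration 7: cur = 1, step_cnt = 7
Loop ends.

Final answer: 7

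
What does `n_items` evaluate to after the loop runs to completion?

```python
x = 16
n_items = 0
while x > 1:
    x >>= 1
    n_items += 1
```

Let's trace through this code step by step.

Initialize: x = 16
Initialize: n_items = 0
Entering loop: while x > 1:
After iteration 1: x = 8, n_items = 1
After iteration 2: x = 4, n_items = 2
After iteration 3: x = 2, n_items = 3
After iteration 4: x = 1, n_items = 4
Loop ends.

Final answer: 4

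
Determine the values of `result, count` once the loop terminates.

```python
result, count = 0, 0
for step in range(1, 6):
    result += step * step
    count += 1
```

Let's trace through this code step by step.

Initialize: result = 0
Initialize: count = 0
Entering loop: for step in range(1, 6):
After iteration 1: step = 1, result = 1, count = 1
After iteration 2: step = 2, result = 5, count = 2
After iteration 3: step = 3, result = 14, count = 3
After iteration 4: step = 4, result = 30, count = 4
After iteration 5: step = 5, result = 55, count = 5
Loop ends.

Final answer: 55, 5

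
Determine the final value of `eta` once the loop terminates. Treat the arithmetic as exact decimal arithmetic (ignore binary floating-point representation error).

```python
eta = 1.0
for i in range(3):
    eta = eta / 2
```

Let's trace through this code step by step.

Initialize: eta = 1.0
Entering loop: for i in range(3):
After iteration 1: i = 0, eta = 0.5
After iteration 2: i = 1, eta = 0.25
After iteration 3: i = 2, eta = 0.125
Loop ends.

Final answer: 0.125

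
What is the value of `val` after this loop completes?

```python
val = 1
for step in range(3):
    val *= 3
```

Let's trace through this code step by step.

Initialize: val = 1
Entering loop: for step in range(3):
After iteration 1: step = 0, val = 3
After iteration 2: step = 1, val = 9
After iteration 3: step = 2, val = 27
Loop ends.

Final answer: 27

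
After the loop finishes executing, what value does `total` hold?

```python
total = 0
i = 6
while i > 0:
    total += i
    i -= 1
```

Let's trace through this code step by step.

Initialize: total = 0
Initialize: i = 6
Entering loop: while i > 0:
After iteration 1: total = 6, i = 5
After iteration 2: total = 11, i = 4
After iteration 3: total = 15, i = 3
After iteration 4: total = 18, i = 2
After iteration 5: total = 20, i = 1
After iteration 6: total = 21, i = 0
Loop ends.

Final answer: 21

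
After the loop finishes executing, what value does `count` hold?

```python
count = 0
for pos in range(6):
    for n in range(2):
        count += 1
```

Let's trace through this code step by step.

Initialize: count = 0
Entering loop: for pos in range(6):
After iteration 1: pos = 0, count = 2
After iteration 2: pos = 1, count = 4
After iteration 3: pos = 2, count = 6
After iteration 4: pos = 3, count = 8
After iteration 5: pos = 4, count = 10
After iteration 6: pos = 5, count = 12
Loop ends.

Final answer: 12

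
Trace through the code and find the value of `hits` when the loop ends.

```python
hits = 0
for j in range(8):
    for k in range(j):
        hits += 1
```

Let's trace through this code step by step.

Initialize: hits = 0
Entering loop: for j in range(8):
After iteration 1: j = 0, hits = 0
After iteration 2: j = 1, hits = 1, k = 0
After iteration 3: j = 2, hits = 3, k = 1
After iteration 4: j = 3, hits = 6, k = 2
After iteration 5: j = 4, hits = 10, k = 3
After iteration 6: j = 5, hits = 15, k = 4
After iteration 7: j = 6, hits = 21, k = 5
After iteration 8: j = 7, hits = 28, k = 6
Loop ends.

Final answer: 28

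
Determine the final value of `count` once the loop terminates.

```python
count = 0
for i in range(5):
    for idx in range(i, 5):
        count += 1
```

Let's trace through this code step by step.

Initialize: count = 0
Entering loop: for i in range(5):
After iteration 1: i = 0, count = 5
After iteration 2: i = 1, count = 9
After iteration 3: i = 2, count = 12
After iteration 4: i = 3, count = 14
After iteration 5: i = 4, count = 15
Loop ends.

Final answer: 15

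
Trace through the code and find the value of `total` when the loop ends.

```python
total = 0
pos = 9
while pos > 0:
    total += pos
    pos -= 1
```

Let's trace through this code step by step.

Initialize: total = 0
Initialize: pos = 9
Entering loop: while pos > 0:
After iteration 1: total = 9, pos = 8
After iteration 2: total = 17, pos = 7
After iteration 3: total = 24, pos = 6
After iteration 4: total = 30, pos = 5
After iteration 5: total = 35, pos = 4
After iteration 6: total = 39, pos = 3
After iteration 7: total = 42, pos = 2
After iteration 8: total = 44, pos = 1
After iteration 9: total = 45, pos = 0
Loop ends.

Final answer: 45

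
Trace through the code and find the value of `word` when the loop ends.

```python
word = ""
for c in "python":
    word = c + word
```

Let's trace through this code step by step.

Initialize: word = ''
Entering loop: for c in "python":
After iteration 1: c = 'p', word = 'p'
After iteration 2: c = 'y', word = 'yp'
After iteration 3: c = 't', word = 'typ'
After iteration 4: c = 'h', word = 'htyp'
After iteration 5: c = 'o', word = 'ohtyp'
After iteration 6: c = 'n', word = 'nohtyp'
Loop ends.

Final answer: 'nohtyp'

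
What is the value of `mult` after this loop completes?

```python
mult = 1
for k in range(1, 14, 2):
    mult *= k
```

Let's trace through this code step by step.

Initialize: mult = 1
Entering loop: for k in range(1, 14, 2):
After iteration 1: k = 1, mult = 1
After iteration 2: k = 3, mult = 3
After iteration 3: k = 5, mult = 15
After iteration 4: k = 7, mult = 105
After iteration 5: k = 9, mult = 945
After iteration 6: k = 11, mult = 10395
After iteration 7: k = 13, mult = 135135
Loop ends.

Final answer: 135135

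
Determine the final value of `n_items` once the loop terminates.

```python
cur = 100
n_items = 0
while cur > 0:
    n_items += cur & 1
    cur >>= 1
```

Let's trace through this code step by step.

Initialize: cur = 100
Initialize: n_items = 0
Entering loop: while cur > 0:
After iteration 1: cur = 50, n_items = 0
After iteration 2: cur = 25, n_items = 0
After iteration 3: cur = 12, n_items = 1
After iteration 4: cur = 6, n_items = 1
After iteration 5: cur = 3, n_items = 1
After iteration 6: cur = 1, n_items = 2
After iteration 7: cur = 0, n_items = 3
Loop ends.

Final answer: 3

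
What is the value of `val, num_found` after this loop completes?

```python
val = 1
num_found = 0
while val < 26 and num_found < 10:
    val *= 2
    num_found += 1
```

Let's trace through this code step by step.

Initialize: val = 1
Initialize: num_found = 0
Entering loop: while val < 26 and num_found < 10:
After iteration 1: val = 2, num_found = 1
After iteration 2: val = 4, num_found = 2
After iteration 3: val = 8, num_found = 3
After iteration 4: val = 16, num_found = 4
After iteration 5: val = 32, num_found = 5
Loop ends.

Final answer: 32, 5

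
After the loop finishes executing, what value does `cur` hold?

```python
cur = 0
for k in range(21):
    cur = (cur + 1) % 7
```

Let's trace through this code step by step.

Initialize: cur = 0
Entering loop: for k in range(21):
After iteration 1: k = 0, cur = 1
After iteration 2: k = 1, cur = 2
After iteration 3: k = 2, cur = 3
After iteration 4: k = 3, cur = 4
After iteration 5: k = 4, cur = 5
After iteration 6: k = 5, cur = 6
After iteration 7: k = 6, cur = 0
After iteration 8: k = 7, cur = 1
After iteration 9: k = 8, cur = 2
After iteration 10: k = 9, cur = 3
After iteration 11: k = 10, cur = 4
After iteration 12: k = 11, cur = 5
After iteration 13: k = 12, cur = 6
After iteration 14: k = 13, cur = 0
After iteration 15: k = 14, cur = 1
After iteration 16: k = 15, cur = 2
After iteration 17: k = 16, cur = 3
After iteration 18: k = 17, cur = 4
After iteration 19: k = 18, cur = 5
After iteration 20: k = 19, cur = 6
After iteration 21: k = 20, cur = 0
Loop ends.

Final answer: 0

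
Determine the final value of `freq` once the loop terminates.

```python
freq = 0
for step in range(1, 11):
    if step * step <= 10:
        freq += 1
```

Let's trace through this code step by step.

Initialize: freq = 0
Entering loop: for step in range(1, 11):
After iteration 1: step = 1, freq = 1
After iteration 2: step = 2, freq = 2
After iteration 3: step = 3, freq = 3
After iteration 4: step = 4, freq = 3
After iteration 5: step = 5, freq = 3
After iteration 6: step = 6, freq = 3
After iteration 7: step = 7, freq = 3
After iteration 8: step = 8, freq = 3
After iteration 9: step = 9, freq = 3
After iteration 10: step = 10, freq = 3
Loop ends.

Final answer: 3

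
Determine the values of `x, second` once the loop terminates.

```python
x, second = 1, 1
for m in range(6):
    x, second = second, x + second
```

Let's trace through this code step by step.

Initialize: x = 1
Initialize: second = 1
Entering loop: for m in range(6):
After iteration 1: m = 0, x = 1, second = 2
After iteration 2: m = 1, x = 2, second = 3
After iteration 3: m = 2, x = 3, second = 5
After iteration 4: m = 3, x = 5, second = 8
After iteration 5: m = 4, x = 8, second = 13
After iteration 6: m = 5, x = 13, second = 21
Loop ends.

Final answer: 13, 21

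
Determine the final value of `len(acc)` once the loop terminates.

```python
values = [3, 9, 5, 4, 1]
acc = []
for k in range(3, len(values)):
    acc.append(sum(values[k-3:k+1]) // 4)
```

Let's trace through this code step by step.

Initialize: values = [3, 9, 5, 4, 1]
Initialize: acc = []
Entering loop: for k in range(3, len(values)):
After iteration 1: k = 3, acc = [5]
After iteration 2: k = 4, acc = [5, 4]
Loop ends.
len(acc) = 2

Final answer: 2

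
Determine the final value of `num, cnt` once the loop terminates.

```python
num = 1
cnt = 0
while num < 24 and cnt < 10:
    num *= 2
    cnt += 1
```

Let's trace through this code step by step.

Initialize: num = 1
Initialize: cnt = 0
Entering loop: while num < 24 and cnt < 10:
After iteration 1: num = 2, cnt = 1
After iteration 2: num = 4, cnt = 2
After iteration 3: num = 8, cnt = 3
After iteration 4: num = 16, cnt = 4
After iteration 5: num = 32, cnt = 5
Loop ends.

Final answer: 32, 5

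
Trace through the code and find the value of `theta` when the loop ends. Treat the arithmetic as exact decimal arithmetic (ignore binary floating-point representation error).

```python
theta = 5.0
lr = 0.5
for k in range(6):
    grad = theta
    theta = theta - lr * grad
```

Let's trace through this code step by step.

Initialize: theta = 5.0
Initialize: lr = 0.5
Entering loop: for k in range(6):
After iteration 1: k = 0, theta = 2.5, grad = 5.0
After iteration 2: k = 1, theta = 1.25, grad = 2.5
After iteration 3: k = 2, theta = 0.625, grad = 1.25
After iteration 4: k = 3, theta = 0.3125, grad = 0.625
After iteration 5: k = 4, theta = 0.15625, grad = 0.3125
After iteration 6: k = 5, theta = 0.078125, grad = 0.15625
Loop ends.

Final answer: 0.078125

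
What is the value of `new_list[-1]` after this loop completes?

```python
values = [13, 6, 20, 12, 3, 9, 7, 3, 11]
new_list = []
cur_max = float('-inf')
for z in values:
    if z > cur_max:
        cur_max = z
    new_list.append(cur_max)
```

Let's trace through this code step by step.

Initialize: values = [13, 6, 20, 12, 3, 9, 7, 3, 11]
Initialize: new_list = []
Initialize: cur_max = -inf
Entering loop: for z in values:
After iteration 1: z = 13, new_list = [13], cur_max = 13
After iteration 2: z = 6, new_list = [13, 13], cur_max = 13
After iteration 3: z = 20, new_list = [13, 13, 20], cur_max = 20
After iteration 4: z = 12, new_list = [13, 13, 20, 20], cur_max = 20
After iteration 5: z = 3, new_list = [13, 13, 20, 20, 20], cur_max = 20
After iteration 6: z = 9, new_list = [13, 13, 20, 20, 20, 20], cur_max = 20
After iteration 7: z = 7, new_list = [13, 13, 20, 20, 20, 20, 20], cur_max = 20
After iteration 8: z = 3, new_list = [13, 13, 20, 20, 20, 20, 20, 20], cur_max = 20
After iteration 9: z = 11, new_list = [13, 13, 20, 20, 20, 20, 20, 20, 20], cur_max = 20
Loop ends.
new_list[-1] = 20

Final answer: 20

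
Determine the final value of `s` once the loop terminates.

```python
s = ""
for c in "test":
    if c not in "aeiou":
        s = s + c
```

Let's trace through this code step by step.

Initialize: s = ''
Entering loop: for c in "test":
After iteration 1: c = 't', s = 't'
After iteration 2: c = 'e', s = 't'
After iteration 3: c = 's', s = 'ts'
After iteration 4: c = 't', s = 'tst'
Loop ends.

Final answer: 'tst'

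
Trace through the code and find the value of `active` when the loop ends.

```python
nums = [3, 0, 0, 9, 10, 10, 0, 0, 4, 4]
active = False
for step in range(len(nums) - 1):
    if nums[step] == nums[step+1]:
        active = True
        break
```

Let's trace through this code step by step.

Initialize: nums = [3, 0, 0, 9, 10, 10, 0, 0, 4, 4]
Initialize: active = False
Entering loop: for step in range(len(nums) - 1):
After iteration 1: step = 0, active = False
After iteration 2: step = 1, active = True
Loop ends.

Final answer: True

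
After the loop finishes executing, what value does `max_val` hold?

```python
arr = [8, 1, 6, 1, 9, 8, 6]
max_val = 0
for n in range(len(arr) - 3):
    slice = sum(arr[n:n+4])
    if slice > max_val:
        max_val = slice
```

Let's trace through this code step by step.

Initialize: arr = [8, 1, 6, 1, 9, 8, 6]
Initialize: max_val = 0
Entering loop: for n in range(len(arr) - 3):
After iteration 1: n = 0, max_val = 16, slice = 16
After iteration 2: n = 1, max_val = 17, slice = 17
After iteration 3: n = 2, max_val = 24, slice = 24
After iteration 4: n = 3, max_val = 24, slice = 24
Loop ends.

Final answer: 24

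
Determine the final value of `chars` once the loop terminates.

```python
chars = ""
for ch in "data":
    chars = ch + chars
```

Let's trace through this code step by step.

Initialize: chars = ''
Entering loop: for ch in "data":
After iteration 1: ch = 'd', chars = 'd'
After iteration 2: ch = 'a', chars = 'ad'
After iteration 3: ch = 't', chars = 'tad'
After iteration 4: ch = 'a', chars = 'atad'
Loop ends.

Final answer: 'atad'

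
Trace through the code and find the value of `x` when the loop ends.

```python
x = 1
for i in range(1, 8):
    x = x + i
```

Let's trace through this code step by step.

Initialize: x = 1
Entering loop: for i in range(1, 8):
After iteration 1: i = 1, x = 2
After iteration 2: i = 2, x = 4
After iteration 3: i = 3, x = 7
After iteration 4: i = 4, x = 11
After iteration 5: i = 5, x = 16
After iteration 6: i = 6, x = 22
After iteration 7: i = 7, x = 29
Loop ends.

Final answer: 29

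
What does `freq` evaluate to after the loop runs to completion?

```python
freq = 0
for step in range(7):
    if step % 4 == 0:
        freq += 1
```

Let's trace through this code step by step.

Initialize: freq = 0
Entering loop: for step in range(7):
After iteration 1: step = 0, freq = 1
After iteration 2: step = 1, freq = 1
After iteration 3: step = 2, freq = 1
After iteration 4: step = 3, freq = 1
After iteration 5: step = 4, freq = 2
After iteration 6: step = 5, freq = 2
After iteration 7: step = 6, freq = 2
Loop ends.

Final answer: 2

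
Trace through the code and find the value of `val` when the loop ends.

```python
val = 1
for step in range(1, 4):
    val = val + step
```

Let's trace through this code step by step.

Initialize: val = 1
Entering loop: for step in range(1, 4):
After iteration 1: step = 1, val = 2
After iteration 2: step = 2, val = 4
After iteration 3: step = 3, val = 7
Loop ends.

Final answer: 7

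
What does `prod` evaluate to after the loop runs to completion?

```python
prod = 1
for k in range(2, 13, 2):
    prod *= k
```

Let's trace through this code step by step.

Initialize: prod = 1
Entering loop: for k in range(2, 13, 2):
After iteration 1: k = 2, prod = 2
After iteration 2: k = 4, prod = 8
After iteration 3: k = 6, prod = 48
After iteration 4: k = 8, prod = 384
After iteration 5: k = 10, prod = 3840
After iteration 6: k = 12, prod = 46080
Loop ends.

Final answer: 46080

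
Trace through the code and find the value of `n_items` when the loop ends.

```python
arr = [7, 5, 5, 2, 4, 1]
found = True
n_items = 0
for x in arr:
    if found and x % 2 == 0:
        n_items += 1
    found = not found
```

Let's trace through this code step by step.

Initialize: arr = [7, 5, 5, 2, 4, 1]
Initialize: found = True
Initialize: n_items = 0
Entering loop: for x in arr:
After iteration 1: x = 7, found = False, n_items = 0
After iteration 2: x = 5, found = True, n_items = 0
After iteration 3: x = 5, found = False, n_items = 0
After iteration 4: x = 2, found = True, n_items = 0
After iteration 5: x = 4, found = False, n_items = 1
After iteration 6: x = 1, found = True, n_items = 1
Loop ends.

Final answer: 1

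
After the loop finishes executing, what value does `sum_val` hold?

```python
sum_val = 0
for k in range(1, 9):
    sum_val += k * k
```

Let's trace through this code step by step.

Initialize: sum_val = 0
Entering loop: for k in range(1, 9):
After iteration 1: k = 1, sum_val = 1
After iteration 2: k = 2, sum_val = 5
After iteration 3: k = 3, sum_val = 14
After iteration 4: k = 4, sum_val = 30
After iteration 5: k = 5, sum_val = 55
After iteration 6: k = 6, sum_val = 91
After iteration 7: k = 7, sum_val = 140
After iteration 8: k = 8, sum_val = 204
Loop ends.

Final answer: 204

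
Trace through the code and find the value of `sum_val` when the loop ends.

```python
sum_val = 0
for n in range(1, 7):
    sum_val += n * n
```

Let's trace through this code step by step.

Initialize: sum_val = 0
Entering loop: for n in range(1, 7):
After iteration 1: n = 1, sum_val = 1
After iteration 2: n = 2, sum_val = 5
After iteration 3: n = 3, sum_val = 14
After iteration 4: n = 4, sum_val = 30
After iteration 5: n = 5, sum_val = 55
After iteration 6: n = 6, sum_val = 91
Loop ends.

Final answer: 91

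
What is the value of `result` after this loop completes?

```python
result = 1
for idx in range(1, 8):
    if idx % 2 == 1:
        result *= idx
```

Let's trace through this code step by step.

Initialize: result = 1
Entering loop: for idx in range(1, 8):
After iteration 1: idx = 1, result = 1
After iteration 2: idx = 2, result = 1
After iteration 3: idx = 3, result = 3
After iteration 4: idx = 4, result = 3
After iteration 5: idx = 5, result = 15
After iteration 6: idx = 6, result = 15
After iteration 7: idx = 7, result = 105
Loop ends.

Final answer: 105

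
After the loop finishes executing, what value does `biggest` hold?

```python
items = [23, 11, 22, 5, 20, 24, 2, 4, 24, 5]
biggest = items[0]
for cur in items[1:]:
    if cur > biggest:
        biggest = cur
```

Let's trace through this code step by step.

Initialize: items = [23, 11, 22, 5, 20, 24, 2, 4, 24, 5]
Initialize: biggest = 23
Entering loop: for cur in items[1:]:
After iteration 1: cur = 11, biggest = 23
After iteration 2: cur = 22, biggest = 23
After iteration 3: cur = 5, biggest = 23
After iteration 4: cur = 20, biggest = 23
After iteration 5: cur = 24, biggest = 24
After iteration 6: cur = 2, biggest = 24
After iteration 7: cur = 4, biggest = 24
After iteration 8: cur = 24, biggest = 24
After iteration 9: cur = 5, biggest = 24
Loop ends.

Final answer: 24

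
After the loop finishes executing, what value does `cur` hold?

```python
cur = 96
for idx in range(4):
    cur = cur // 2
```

Let's trace through this code step by step.

Initialize: cur = 96
Entering loop: for idx in range(4):
After iteration 1: idx = 0, cur = 48
After iteration 2: idx = 1, cur = 24
After iteration 3: idx = 2, cur = 12
After iteration 4: idx = 3, cur = 6
Loop ends.

Final answer: 6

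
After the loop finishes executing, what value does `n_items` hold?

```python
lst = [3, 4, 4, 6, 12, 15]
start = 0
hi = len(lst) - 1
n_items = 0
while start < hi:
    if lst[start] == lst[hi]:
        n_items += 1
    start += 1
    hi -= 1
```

Let's trace through this code step by step.

Initialize: lst = [3, 4, 4, 6, 12, 15]
Initialize: start = 0
Initialize: hi = 5
Initialize: n_items = 0
Entering loop: while start < hi:
After iteration 1: start = 1, hi = 4, n_items = 0
After iteration 2: start = 2, hi = 3, n_items = 0
After iteration 3: start = 3, hi = 2, n_items = 0
Loop ends.

Final answer: 0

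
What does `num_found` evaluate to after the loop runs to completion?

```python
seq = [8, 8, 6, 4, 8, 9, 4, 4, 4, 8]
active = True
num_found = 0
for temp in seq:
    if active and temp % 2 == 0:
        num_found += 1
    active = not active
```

Let's trace through this code step by step.

Initialize: seq = [8, 8, 6, 4, 8, 9, 4, 4, 4, 8]
Initialize: active = True
Initialize: num_found = 0
Entering loop: for temp in seq:
After iteration 1: temp = 8, active = False, num_found = 1
After iteration 2: temp = 8, active = True, num_found = 1
After iteration 3: temp = 6, active = False, num_found = 2
After iteration 4: temp = 4, active = True, num_found = 2
After iteration 5: temp = 8, active = False, num_found = 3
After iteration 6: temp = 9, active = True, num_found = 3
After iteration 7: temp = 4, active = False, num_found = 4
After iteration 8: temp = 4, active = True, num_found = 4
After iteration 9: temp = 4, active = False, num_found = 5
After iteration 10: temp = 8, active = True, num_found = 5
Loop ends.

Final answer: 5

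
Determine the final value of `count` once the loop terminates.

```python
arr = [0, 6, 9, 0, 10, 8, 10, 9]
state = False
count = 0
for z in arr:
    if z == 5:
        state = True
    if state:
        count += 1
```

Let's trace through this code step by step.

Initialize: arr = [0, 6, 9, 0, 10, 8, 10, 9]
Initialize: state = False
Initialize: count = 0
Entering loop: for z in arr:
After iteration 1: z = 0, count = 0
After iteration 2: z = 6, count = 0
After iteration 3: z = 9, count = 0
After iteration 4: z = 0, count = 0
After iteration 5: z = 10, count = 0
After iteration 6: z = 8, count = 0
After iteration 7: z = 10, count = 0
After iteration 8: z = 9, count = 0
Loop ends.

Final answer: 0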